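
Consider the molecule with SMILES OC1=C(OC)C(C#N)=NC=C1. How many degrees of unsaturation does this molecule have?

Degree of unsaturation = (number of rings) + (number of π bonds).
Ring closures in the SMILES: 1.
π bonds: 3 double bonds (each 1 DoU), 1 triple bond (each 2 DoU) → 5 DoU from unsaturation.
Total DoU = 1 + 5 = 6.

6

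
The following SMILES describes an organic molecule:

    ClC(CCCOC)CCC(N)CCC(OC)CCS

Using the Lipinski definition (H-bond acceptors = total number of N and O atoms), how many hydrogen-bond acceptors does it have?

3

N atoms: 1; O atoms: 2.
Lipinski HBA = 1 + 2 = 3.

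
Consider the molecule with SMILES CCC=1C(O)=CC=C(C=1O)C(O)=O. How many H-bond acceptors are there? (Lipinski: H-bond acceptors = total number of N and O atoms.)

N atoms: 0; O atoms: 4.
Lipinski HBA = 0 + 4 = 4.

4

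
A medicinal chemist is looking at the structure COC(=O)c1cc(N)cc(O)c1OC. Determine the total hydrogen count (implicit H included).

Walk through each heavy atom and fill implicit hydrogens from standard valence (C 4, N 3, O 2, S 2, halogen 1); for lowercase aromatic atoms, an aromatic c carries 1 H when it has two neighbours and 0 H with three, and aromatic n carries 0 H:
  atom 1: C, bond orders sum to 1 (valence 4) → 3 H
  atom 2: O, bond orders sum to 2 (valence 2) → 0 H
  atom 3: C, bond orders sum to 4 (valence 4) → 0 H
  atom 4: O, bond orders sum to 2 (valence 2) → 0 H
  atom 5: aromatic c, 3 neighbours → 0 H
  atom 6: aromatic c, 2 neighbours → 1 H
  atom 7: aromatic c, 3 neighbours → 0 H
  atom 8: N, bond orders sum to 1 (valence 3) → 2 H
  atom 9: aromatic c, 2 neighbours → 1 H
  atom 10: aromatic c, 3 neighbours → 0 H
  atom 11: O, bond orders sum to 1 (valence 2) → 1 H
  atom 12: aromatic c, 3 neighbours → 0 H
  atom 13: O, bond orders sum to 2 (valence 2) → 0 H
  atom 14: C, bond orders sum to 1 (valence 4) → 3 H
Total hydrogens: 11.

11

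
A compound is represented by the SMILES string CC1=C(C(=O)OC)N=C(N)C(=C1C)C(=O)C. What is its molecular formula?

C11H14N2O3

Walk through each heavy atom and fill implicit hydrogens from standard valence (C 4, N 3, O 2, S 2, halogen 1):
  atom 1: C, bond orders sum to 1 (valence 4) → 3 H
  atom 2: C, bond orders sum to 4 (valence 4) → 0 H
  atom 3: C, bond orders sum to 4 (valence 4) → 0 H
  atom 4: C, bond orders sum to 4 (valence 4) → 0 H
  atom 5: O, bond orders sum to 2 (valence 2) → 0 H
  atom 6: O, bond orders sum to 2 (valence 2) → 0 H
  atom 7: C, bond orders sum to 1 (valence 4) → 3 H
  atom 8: N, bond orders sum to 3 (valence 3) → 0 H
  atom 9: C, bond orders sum to 4 (valence 4) → 0 H
  atom 10: N, bond orders sum to 1 (valence 3) → 2 H
  atom 11: C, bond orders sum to 4 (valence 4) → 0 H
  atom 12: C, bond orders sum to 4 (valence 4) → 0 H
  atom 13: C, bond orders sum to 1 (valence 4) → 3 H
  atom 14: C, bond orders sum to 4 (valence 4) → 0 H
  atom 15: O, bond orders sum to 2 (valence 2) → 0 H
  atom 16: C, bond orders sum to 1 (valence 4) → 3 H
Totals → C:11, H:14, N:2, O:3.
In Hill order: C11H14N2O3.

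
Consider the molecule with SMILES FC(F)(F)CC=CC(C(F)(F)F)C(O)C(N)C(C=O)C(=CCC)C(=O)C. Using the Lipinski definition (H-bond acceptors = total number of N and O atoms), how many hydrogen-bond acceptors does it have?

N atoms: 1; O atoms: 3.
Lipinski HBA = 1 + 3 = 4.

4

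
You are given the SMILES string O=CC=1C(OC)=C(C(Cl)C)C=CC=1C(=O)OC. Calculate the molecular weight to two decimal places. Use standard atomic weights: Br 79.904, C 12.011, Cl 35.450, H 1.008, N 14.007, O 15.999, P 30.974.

256.68 g/mol

First, the molecular formula is C12H13ClO4 (counting implicit H from valence).
  C: 12 × 12.011 = 144.132
  Cl: 1 × 35.450 = 35.450
  H: 13 × 1.008 = 13.104
  O: 4 × 15.999 = 63.996
Sum: 12×12.011 + 1×35.450 + 13×1.008 + 4×15.999 = 256.682 → 256.68 g/mol.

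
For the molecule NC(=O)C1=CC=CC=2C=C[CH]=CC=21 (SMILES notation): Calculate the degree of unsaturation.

8

Molecular formula: C11H9NO.
DoU = (2C + 2 + N − H − X) / 2, where X is the halogen count and O/S are ignored.
    = (2·11 + 2 + 1 − 9 − 0) / 2 = 16 / 2 = 8.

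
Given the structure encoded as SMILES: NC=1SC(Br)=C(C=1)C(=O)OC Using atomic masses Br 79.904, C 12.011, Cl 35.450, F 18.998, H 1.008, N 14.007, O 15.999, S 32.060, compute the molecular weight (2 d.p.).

236.08 g/mol

First, the molecular formula is C6H6BrNO2S (counting implicit H from valence).
  Br: 1 × 79.904 = 79.904
  C: 6 × 12.011 = 72.066
  H: 6 × 1.008 = 6.048
  N: 1 × 14.007 = 14.007
  O: 2 × 15.999 = 31.998
  S: 1 × 32.060 = 32.060
Sum: 1×79.904 + 6×12.011 + 6×1.008 + 1×14.007 + 2×15.999 + 1×32.060 = 236.083 → 236.08 g/mol.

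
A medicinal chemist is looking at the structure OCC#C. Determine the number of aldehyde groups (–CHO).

0

Scan the SMILES for the aldehyde motif — none present.
Groups that are present: 1 alkyne, 1 hydroxyl.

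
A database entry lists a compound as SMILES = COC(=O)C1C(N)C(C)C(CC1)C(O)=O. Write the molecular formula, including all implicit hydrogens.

C10H17NO4

Walk through each heavy atom and fill implicit hydrogens from standard valence (C 4, N 3, O 2, S 2, halogen 1):
  atom 1: C, bond orders sum to 1 (valence 4) → 3 H
  atom 2: O, bond orders sum to 2 (valence 2) → 0 H
  atom 3: C, bond orders sum to 4 (valence 4) → 0 H
  atom 4: O, bond orders sum to 2 (valence 2) → 0 H
  atom 5: C, bond orders sum to 3 (valence 4) → 1 H
  atom 6: C, bond orders sum to 3 (valence 4) → 1 H
  atom 7: N, bond orders sum to 1 (valence 3) → 2 H
  atom 8: C, bond orders sum to 3 (valence 4) → 1 H
  atom 9: C, bond orders sum to 1 (valence 4) → 3 H
  atom 10: C, bond orders sum to 3 (valence 4) → 1 H
  atom 11: C, bond orders sum to 2 (valence 4) → 2 H
  atom 12: C, bond orders sum to 2 (valence 4) → 2 H
  atom 13: C, bond orders sum to 4 (valence 4) → 0 H
  atom 14: O, bond orders sum to 1 (valence 2) → 1 H
  atom 15: O, bond orders sum to 2 (valence 2) → 0 H
Totals → C:10, H:17, N:1, O:4.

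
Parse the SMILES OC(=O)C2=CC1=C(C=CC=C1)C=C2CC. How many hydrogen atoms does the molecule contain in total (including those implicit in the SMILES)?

12

Walk through each heavy atom and fill implicit hydrogens from standard valence (C 4, N 3, O 2, S 2, halogen 1):
  atom 1: O, bond orders sum to 1 (valence 2) → 1 H
  atom 2: C, bond orders sum to 4 (valence 4) → 0 H
  atom 3: O, bond orders sum to 2 (valence 2) → 0 H
  atom 4: C, bond orders sum to 4 (valence 4) → 0 H
  atom 5: C, bond orders sum to 3 (valence 4) → 1 H
  atom 6: C, bond orders sum to 4 (valence 4) → 0 H
  atom 7: C, bond orders sum to 4 (valence 4) → 0 H
  atom 8: C, bond orders sum to 3 (valence 4) → 1 H
  atom 9: C, bond orders sum to 3 (valence 4) → 1 H
  atom 10: C, bond orders sum to 3 (valence 4) → 1 H
  atom 11: C, bond orders sum to 3 (valence 4) → 1 H
  atom 12: C, bond orders sum to 3 (valence 4) → 1 H
  atom 13: C, bond orders sum to 4 (valence 4) → 0 H
  atom 14: C, bond orders sum to 2 (valence 4) → 2 H
  atom 15: C, bond orders sum to 1 (valence 4) → 3 H
Total hydrogens: 12.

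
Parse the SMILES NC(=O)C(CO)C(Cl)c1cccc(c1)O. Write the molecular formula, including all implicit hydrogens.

Walk through each heavy atom and fill implicit hydrogens from standard valence (C 4, N 3, O 2, S 2, halogen 1); for lowercase aromatic atoms, an aromatic c carries 1 H when it has two neighbours and 0 H with three, and aromatic n carries 0 H:
  atom 1: N, bond orders sum to 1 (valence 3) → 2 H
  atom 2: C, bond orders sum to 4 (valence 4) → 0 H
  atom 3: O, bond orders sum to 2 (valence 2) → 0 H
  atom 4: C, bond orders sum to 3 (valence 4) → 1 H
  atom 5: C, bond orders sum to 2 (valence 4) → 2 H
  atom 6: O, bond orders sum to 1 (valence 2) → 1 H
  atom 7: C, bond orders sum to 3 (valence 4) → 1 H
  atom 8: Cl (halogen, monovalent) → 0 H
  atom 9: aromatic c, 3 neighbours → 0 H
  atom 10: aromatic c, 2 neighbours → 1 H
  atom 11: aromatic c, 2 neighbours → 1 H
  atom 12: aromatic c, 2 neighbours → 1 H
  atom 13: aromatic c, 3 neighbours → 0 H
  atom 14: aromatic c, 2 neighbours → 1 H
  atom 15: O, bond orders sum to 1 (valence 2) → 1 H
Totals → C:10, H:12, Cl:1, N:1, O:3.

C10H12ClNO3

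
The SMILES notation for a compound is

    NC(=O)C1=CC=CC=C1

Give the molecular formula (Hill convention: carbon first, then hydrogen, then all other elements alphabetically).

Walk through each heavy atom and fill implicit hydrogens from standard valence (C 4, N 3, O 2, S 2, halogen 1):
  atom 1: N, bond orders sum to 1 (valence 3) → 2 H
  atom 2: C, bond orders sum to 4 (valence 4) → 0 H
  atom 3: O, bond orders sum to 2 (valence 2) → 0 H
  atom 4: C, bond orders sum to 4 (valence 4) → 0 H
  atom 5: C, bond orders sum to 3 (valence 4) → 1 H
  atom 6: C, bond orders sum to 3 (valence 4) → 1 H
  atom 7: C, bond orders sum to 3 (valence 4) → 1 H
  atom 8: C, bond orders sum to 3 (valence 4) → 1 H
  atom 9: C, bond orders sum to 3 (valence 4) → 1 H
Totals → C:7, H:7, N:1, O:1.

C7H7NO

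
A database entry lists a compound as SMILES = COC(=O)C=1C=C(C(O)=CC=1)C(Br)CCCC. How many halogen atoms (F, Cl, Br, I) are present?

1

Halogen atoms appear at heavy-atom position 13 (1×Br).
Other groups present: 1 ester, 1 hydroxyl.
Halogen count: 1.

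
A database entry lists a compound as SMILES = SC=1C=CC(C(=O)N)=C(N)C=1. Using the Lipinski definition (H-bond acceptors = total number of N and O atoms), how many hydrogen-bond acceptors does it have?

N atoms: 2; O atoms: 1.
Lipinski HBA = 2 + 1 = 3.

3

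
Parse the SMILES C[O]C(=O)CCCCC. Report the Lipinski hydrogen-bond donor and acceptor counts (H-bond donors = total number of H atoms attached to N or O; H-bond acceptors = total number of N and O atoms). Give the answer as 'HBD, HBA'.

Donors: find every N or O and count the H atoms it carries.
  atom 2 (O): bond orders sum to 2 → 0 H
  atom 4 (O): bond orders sum to 2 → 0 H
Lipinski HBD = 0.
Acceptors: N atoms = 0, O atoms = 2 → HBA = 2.

0, 2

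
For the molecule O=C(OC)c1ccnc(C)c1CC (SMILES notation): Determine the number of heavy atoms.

Every atom symbol written in the SMILES (organic subset) is one heavy atom; implicit H are not written.
Heavy atoms by element → C:10, N:1, O:2.
Total: 13.

13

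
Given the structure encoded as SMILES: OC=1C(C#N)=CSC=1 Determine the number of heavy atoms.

8

Every atom symbol written in the SMILES (organic subset) is one heavy atom; implicit H are not written.
Heavy atoms by element → C:5, N:1, O:1, S:1.
Total: 8.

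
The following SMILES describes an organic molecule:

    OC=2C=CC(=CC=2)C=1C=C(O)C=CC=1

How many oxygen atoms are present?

2

Scan the SMILES for O atoms (remember two-letter symbols like Cl and Br are single atoms).
Oxygen count: 2.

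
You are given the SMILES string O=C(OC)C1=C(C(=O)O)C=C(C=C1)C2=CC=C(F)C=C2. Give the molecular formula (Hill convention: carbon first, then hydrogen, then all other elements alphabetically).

Walk through each heavy atom and fill implicit hydrogens from standard valence (C 4, N 3, O 2, S 2, halogen 1):
  atom 1: O, bond orders sum to 2 (valence 2) → 0 H
  atom 2: C, bond orders sum to 4 (valence 4) → 0 H
  atom 3: O, bond orders sum to 2 (valence 2) → 0 H
  atom 4: C, bond orders sum to 1 (valence 4) → 3 H
  atom 5: C, bond orders sum to 4 (valence 4) → 0 H
  atom 6: C, bond orders sum to 4 (valence 4) → 0 H
  atom 7: C, bond orders sum to 4 (valence 4) → 0 H
  atom 8: O, bond orders sum to 2 (valence 2) → 0 H
  atom 9: O, bond orders sum to 1 (valence 2) → 1 H
  atom 10: C, bond orders sum to 3 (valence 4) → 1 H
  atom 11: C, bond orders sum to 4 (valence 4) → 0 H
  atom 12: C, bond orders sum to 3 (valence 4) → 1 H
  atom 13: C, bond orders sum to 3 (valence 4) → 1 H
  atom 14: C, bond orders sum to 4 (valence 4) → 0 H
  atom 15: C, bond orders sum to 3 (valence 4) → 1 H
  atom 16: C, bond orders sum to 3 (valence 4) → 1 H
  atom 17: C, bond orders sum to 4 (valence 4) → 0 H
  atom 18: F (halogen, monovalent) → 0 H
  atom 19: C, bond orders sum to 3 (valence 4) → 1 H
  atom 20: C, bond orders sum to 3 (valence 4) → 1 H
Totals → C:15, H:11, F:1, O:4.
In Hill order: C15H11FO4.

C15H11FO4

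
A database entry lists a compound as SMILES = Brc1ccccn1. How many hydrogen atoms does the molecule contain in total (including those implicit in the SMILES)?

Walk through each heavy atom and fill implicit hydrogens from standard valence (C 4, N 3, O 2, S 2, halogen 1); for lowercase aromatic atoms, an aromatic c carries 1 H when it has two neighbours and 0 H with three, and aromatic n carries 0 H:
  atom 1: Br (halogen, monovalent) → 0 H
  atom 2: aromatic c, 3 neighbours → 0 H
  atom 3: aromatic c, 2 neighbours → 1 H
  atom 4: aromatic c, 2 neighbours → 1 H
  atom 5: aromatic c, 2 neighbours → 1 H
  atom 6: aromatic c, 2 neighbours → 1 H
  atom 7: aromatic n, 2 neighbours → 0 H
Total hydrogens: 4.

4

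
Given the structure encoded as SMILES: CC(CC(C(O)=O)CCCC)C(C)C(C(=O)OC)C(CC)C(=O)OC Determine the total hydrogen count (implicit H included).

Walk through each heavy atom and fill implicit hydrogens from standard valence (C 4, N 3, O 2, S 2, halogen 1):
  atom 1: C, bond orders sum to 1 (valence 4) → 3 H
  atom 2: C, bond orders sum to 3 (valence 4) → 1 H
  atom 3: C, bond orders sum to 2 (valence 4) → 2 H
  atom 4: C, bond orders sum to 3 (valence 4) → 1 H
  atom 5: C, bond orders sum to 4 (valence 4) → 0 H
  atom 6: O, bond orders sum to 1 (valence 2) → 1 H
  atom 7: O, bond orders sum to 2 (valence 2) → 0 H
  atom 8: C, bond orders sum to 2 (valence 4) → 2 H
  atom 9: C, bond orders sum to 2 (valence 4) → 2 H
  atom 10: C, bond orders sum to 2 (valence 4) → 2 H
  atom 11: C, bond orders sum to 1 (valence 4) → 3 H
  atom 12: C, bond orders sum to 3 (valence 4) → 1 H
  atom 13: C, bond orders sum to 1 (valence 4) → 3 H
  atom 14: C, bond orders sum to 3 (valence 4) → 1 H
  atom 15: C, bond orders sum to 4 (valence 4) → 0 H
  atom 16: O, bond orders sum to 2 (valence 2) → 0 H
  atom 17: O, bond orders sum to 2 (valence 2) → 0 H
  atom 18: C, bond orders sum to 1 (valence 4) → 3 H
  atom 19: C, bond orders sum to 3 (valence 4) → 1 H
  atom 20: C, bond orders sum to 2 (valence 4) → 2 H
  atom 21: C, bond orders sum to 1 (valence 4) → 3 H
  atom 22: C, bond orders sum to 4 (valence 4) → 0 H
  atom 23: O, bond orders sum to 2 (valence 2) → 0 H
  atom 24: O, bond orders sum to 2 (valence 2) → 0 H
  atom 25: C, bond orders sum to 1 (valence 4) → 3 H
Total hydrogens: 34.

34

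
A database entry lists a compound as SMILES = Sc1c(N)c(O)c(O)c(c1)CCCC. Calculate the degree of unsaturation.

4

Molecular formula: C10H15NO2S.
DoU = (2C + 2 + N − H − X) / 2, where X is the halogen count and O/S are ignored.
    = (2·10 + 2 + 1 − 15 − 0) / 2 = 8 / 2 = 4.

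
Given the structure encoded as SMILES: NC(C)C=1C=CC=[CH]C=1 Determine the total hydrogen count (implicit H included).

11

Walk through each heavy atom and fill implicit hydrogens from standard valence (C 4, N 3, O 2, S 2, halogen 1):
  atom 1: N, bond orders sum to 1 (valence 3) → 2 H
  atom 2: C, bond orders sum to 3 (valence 4) → 1 H
  atom 3: C, bond orders sum to 1 (valence 4) → 3 H
  atom 4: C, bond orders sum to 4 (valence 4) → 0 H
  atom 5: C, bond orders sum to 3 (valence 4) → 1 H
  atom 6: C, bond orders sum to 3 (valence 4) → 1 H
  atom 7: C, bond orders sum to 3 (valence 4) → 1 H
  atom 8: C with explicit H count 1
  atom 9: C, bond orders sum to 3 (valence 4) → 1 H
Total hydrogens: 11.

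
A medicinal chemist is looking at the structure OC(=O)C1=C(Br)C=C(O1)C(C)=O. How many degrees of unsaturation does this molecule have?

5

Molecular formula: C7H5BrO4.
DoU = (2C + 2 + N − H − X) / 2, where X is the halogen count and O/S are ignored.
    = (2·7 + 2 + 0 − 5 − 1) / 2 = 10 / 2 = 5.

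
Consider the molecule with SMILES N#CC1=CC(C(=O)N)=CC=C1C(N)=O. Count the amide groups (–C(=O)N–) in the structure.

2

The amide motif appears at heavy-atom positions 6, 12 in the SMILES.
Other groups present: 1 nitrile.
Amide count: 2.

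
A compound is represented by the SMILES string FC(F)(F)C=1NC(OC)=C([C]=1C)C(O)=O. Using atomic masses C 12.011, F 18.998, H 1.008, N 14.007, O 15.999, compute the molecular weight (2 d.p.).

First, the molecular formula is C8H8F3NO3 (counting implicit H from valence).
  C: 8 × 12.011 = 96.088
  F: 3 × 18.998 = 56.994
  H: 8 × 1.008 = 8.064
  N: 1 × 14.007 = 14.007
  O: 3 × 15.999 = 47.997
Sum: 8×12.011 + 3×18.998 + 8×1.008 + 1×14.007 + 3×15.999 = 223.150 → 223.15 g/mol.

223.15 g/mol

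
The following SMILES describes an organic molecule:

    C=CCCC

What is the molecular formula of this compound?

C5H10

Walk through each heavy atom and fill implicit hydrogens from standard valence (C 4, N 3, O 2, S 2, halogen 1):
  atom 1: C, bond orders sum to 2 (valence 4) → 2 H
  atom 2: C, bond orders sum to 3 (valence 4) → 1 H
  atom 3: C, bond orders sum to 2 (valence 4) → 2 H
  atom 4: C, bond orders sum to 2 (valence 4) → 2 H
  atom 5: C, bond orders sum to 1 (valence 4) → 3 H
Totals → C:5, H:10.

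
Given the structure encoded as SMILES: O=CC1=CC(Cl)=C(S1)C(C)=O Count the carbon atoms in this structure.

Count every carbon token in the SMILES (each C, including those in ring-closure positions and inside branches).
Carbon count: 7.

7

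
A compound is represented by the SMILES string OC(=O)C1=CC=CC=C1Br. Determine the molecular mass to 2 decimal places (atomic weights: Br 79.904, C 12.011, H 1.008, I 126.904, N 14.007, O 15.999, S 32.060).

First, the molecular formula is C7H5BrO2 (counting implicit H from valence).
  Br: 1 × 79.904 = 79.904
  C: 7 × 12.011 = 84.077
  H: 5 × 1.008 = 5.040
  O: 2 × 15.999 = 31.998
Sum: 1×79.904 + 7×12.011 + 5×1.008 + 2×15.999 = 201.019 → 201.02 g/mol.

201.02 g/mol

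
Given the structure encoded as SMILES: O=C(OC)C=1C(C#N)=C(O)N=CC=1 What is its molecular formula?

Walk through each heavy atom and fill implicit hydrogens from standard valence (C 4, N 3, O 2, S 2, halogen 1):
  atom 1: O, bond orders sum to 2 (valence 2) → 0 H
  atom 2: C, bond orders sum to 4 (valence 4) → 0 H
  atom 3: O, bond orders sum to 2 (valence 2) → 0 H
  atom 4: C, bond orders sum to 1 (valence 4) → 3 H
  atom 5: C, bond orders sum to 4 (valence 4) → 0 H
  atom 6: C, bond orders sum to 4 (valence 4) → 0 H
  atom 7: C, bond orders sum to 4 (valence 4) → 0 H
  atom 8: N, bond orders sum to 3 (valence 3) → 0 H
  atom 9: C, bond orders sum to 4 (valence 4) → 0 H
  atom 10: O, bond orders sum to 1 (valence 2) → 1 H
  atom 11: N, bond orders sum to 3 (valence 3) → 0 H
  atom 12: C, bond orders sum to 3 (valence 4) → 1 H
  atom 13: C, bond orders sum to 3 (valence 4) → 1 H
Totals → C:8, H:6, N:2, O:3.
In Hill order: C8H6N2O3.

C8H6N2O3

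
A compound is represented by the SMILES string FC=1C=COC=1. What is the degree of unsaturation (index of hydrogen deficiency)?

Molecular formula: C4H3FO.
DoU = (2C + 2 + N − H − X) / 2, where X is the halogen count and O/S are ignored.
    = (2·4 + 2 + 0 − 3 − 1) / 2 = 6 / 2 = 3.

3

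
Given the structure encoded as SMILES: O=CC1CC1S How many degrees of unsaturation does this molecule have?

2

Degree of unsaturation = (number of rings) + (number of π bonds).
Ring closures in the SMILES: 1.
π bonds: 1 double bond (each 1 DoU) → 1 DoU from unsaturation.
Total DoU = 1 + 1 = 2.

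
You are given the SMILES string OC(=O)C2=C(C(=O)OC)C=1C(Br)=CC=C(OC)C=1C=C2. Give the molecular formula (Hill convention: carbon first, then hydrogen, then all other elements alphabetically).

Walk through each heavy atom and fill implicit hydrogens from standard valence (C 4, N 3, O 2, S 2, halogen 1):
  atom 1: O, bond orders sum to 1 (valence 2) → 1 H
  atom 2: C, bond orders sum to 4 (valence 4) → 0 H
  atom 3: O, bond orders sum to 2 (valence 2) → 0 H
  atom 4: C, bond orders sum to 4 (valence 4) → 0 H
  atom 5: C, bond orders sum to 4 (valence 4) → 0 H
  atom 6: C, bond orders sum to 4 (valence 4) → 0 H
  atom 7: O, bond orders sum to 2 (valence 2) → 0 H
  atom 8: O, bond orders sum to 2 (valence 2) → 0 H
  atom 9: C, bond orders sum to 1 (valence 4) → 3 H
  atom 10: C, bond orders sum to 4 (valence 4) → 0 H
  atom 11: C, bond orders sum to 4 (valence 4) → 0 H
  atom 12: Br (halogen, monovalent) → 0 H
  atom 13: C, bond orders sum to 3 (valence 4) → 1 H
  atom 14: C, bond orders sum to 3 (valence 4) → 1 H
  atom 15: C, bond orders sum to 4 (valence 4) → 0 H
  atom 16: O, bond orders sum to 2 (valence 2) → 0 H
  atom 17: C, bond orders sum to 1 (valence 4) → 3 H
  atom 18: C, bond orders sum to 4 (valence 4) → 0 H
  atom 19: C, bond orders sum to 3 (valence 4) → 1 H
  atom 20: C, bond orders sum to 3 (valence 4) → 1 H
Totals → C:14, H:11, Br:1, O:5.

C14H11BrO5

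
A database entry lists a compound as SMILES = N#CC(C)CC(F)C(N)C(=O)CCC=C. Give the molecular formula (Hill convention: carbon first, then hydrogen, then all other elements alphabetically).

Walk through each heavy atom and fill implicit hydrogens from standard valence (C 4, N 3, O 2, S 2, halogen 1):
  atom 1: N, bond orders sum to 3 (valence 3) → 0 H
  atom 2: C, bond orders sum to 4 (valence 4) → 0 H
  atom 3: C, bond orders sum to 3 (valence 4) → 1 H
  atom 4: C, bond orders sum to 1 (valence 4) → 3 H
  atom 5: C, bond orders sum to 2 (valence 4) → 2 H
  atom 6: C, bond orders sum to 3 (valence 4) → 1 H
  atom 7: F (halogen, monovalent) → 0 H
  atom 8: C, bond orders sum to 3 (valence 4) → 1 H
  atom 9: N, bond orders sum to 1 (valence 3) → 2 H
  atom 10: C, bond orders sum to 4 (valence 4) → 0 H
  atom 11: O, bond orders sum to 2 (valence 2) → 0 H
  atom 12: C, bond orders sum to 2 (valence 4) → 2 H
  atom 13: C, bond orders sum to 2 (valence 4) → 2 H
  atom 14: C, bond orders sum to 3 (valence 4) → 1 H
  atom 15: C, bond orders sum to 2 (valence 4) → 2 H
Totals → C:11, H:17, F:1, N:2, O:1.

C11H17FN2O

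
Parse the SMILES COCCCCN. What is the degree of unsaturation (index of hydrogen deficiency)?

0

Degree of unsaturation = (number of rings) + (number of π bonds).
Ring closures in the SMILES: 0.
π bonds: none → 0 DoU from unsaturation.
Total DoU = 0 + 0 = 0.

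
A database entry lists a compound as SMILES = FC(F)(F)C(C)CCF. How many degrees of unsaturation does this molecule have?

Degree of unsaturation = (number of rings) + (number of π bonds).
Ring closures in the SMILES: 0.
π bonds: none → 0 DoU from unsaturation.
Total DoU = 0 + 0 = 0.

0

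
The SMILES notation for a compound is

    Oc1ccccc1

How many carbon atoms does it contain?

6

Count every carbon token in the SMILES (each C, including those in ring-closure positions and inside branches).
Carbon count: 6.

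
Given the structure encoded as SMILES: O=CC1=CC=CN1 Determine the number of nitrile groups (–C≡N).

0

Scan the SMILES for the nitrile motif — none present.
Groups that are present: 1 aldehyde.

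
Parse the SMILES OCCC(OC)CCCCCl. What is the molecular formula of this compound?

C8H17ClO2

Walk through each heavy atom and fill implicit hydrogens from standard valence (C 4, N 3, O 2, S 2, halogen 1):
  atom 1: O, bond orders sum to 1 (valence 2) → 1 H
  atom 2: C, bond orders sum to 2 (valence 4) → 2 H
  atom 3: C, bond orders sum to 2 (valence 4) → 2 H
  atom 4: C, bond orders sum to 3 (valence 4) → 1 H
  atom 5: O, bond orders sum to 2 (valence 2) → 0 H
  atom 6: C, bond orders sum to 1 (valence 4) → 3 H
  atom 7: C, bond orders sum to 2 (valence 4) → 2 H
  atom 8: C, bond orders sum to 2 (valence 4) → 2 H
  atom 9: C, bond orders sum to 2 (valence 4) → 2 H
  atom 10: C, bond orders sum to 2 (valence 4) → 2 H
  atom 11: Cl (halogen, monovalent) → 0 H
Totals → C:8, H:17, Cl:1, O:2.
In Hill order: C8H17ClO2.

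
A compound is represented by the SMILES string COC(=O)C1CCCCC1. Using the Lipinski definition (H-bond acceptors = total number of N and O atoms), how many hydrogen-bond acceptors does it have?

2

N atoms: 0; O atoms: 2.
Lipinski HBA = 0 + 2 = 2.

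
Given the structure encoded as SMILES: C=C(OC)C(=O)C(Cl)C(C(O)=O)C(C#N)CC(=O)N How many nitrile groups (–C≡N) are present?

1

The nitrile motif appears at heavy-atom position 14 in the SMILES.
Other groups present: 1 alkene, 1 amide, 1 carboxylic acid, 1 ether, 1 ketone.
Nitrile count: 1.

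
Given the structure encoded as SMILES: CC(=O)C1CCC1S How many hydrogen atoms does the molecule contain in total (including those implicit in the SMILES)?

10

Walk through each heavy atom and fill implicit hydrogens from standard valence (C 4, N 3, O 2, S 2, halogen 1):
  atom 1: C, bond orders sum to 1 (valence 4) → 3 H
  atom 2: C, bond orders sum to 4 (valence 4) → 0 H
  atom 3: O, bond orders sum to 2 (valence 2) → 0 H
  atom 4: C, bond orders sum to 3 (valence 4) → 1 H
  atom 5: C, bond orders sum to 2 (valence 4) → 2 H
  atom 6: C, bond orders sum to 2 (valence 4) → 2 H
  atom 7: C, bond orders sum to 3 (valence 4) → 1 H
  atom 8: S, bond orders sum to 1 (valence 2) → 1 H
Total hydrogens: 10.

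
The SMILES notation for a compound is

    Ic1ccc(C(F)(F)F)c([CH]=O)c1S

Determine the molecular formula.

Walk through each heavy atom and fill implicit hydrogens from standard valence (C 4, N 3, O 2, S 2, halogen 1); for lowercase aromatic atoms, an aromatic c carries 1 H when it has two neighbours and 0 H with three, and aromatic n carries 0 H:
  atom 1: I (halogen, monovalent) → 0 H
  atom 2: aromatic c, 3 neighbours → 0 H
  atom 3: aromatic c, 2 neighbours → 1 H
  atom 4: aromatic c, 2 neighbours → 1 H
  atom 5: aromatic c, 3 neighbours → 0 H
  atom 6: C, bond orders sum to 4 (valence 4) → 0 H
  atom 7: F (halogen, monovalent) → 0 H
  atom 8: F (halogen, monovalent) → 0 H
  atom 9: F (halogen, monovalent) → 0 H
  atom 10: aromatic c, 3 neighbours → 0 H
  atom 11: C with explicit H count 1
  atom 12: O, bond orders sum to 2 (valence 2) → 0 H
  atom 13: aromatic c, 3 neighbours → 0 H
  atom 14: S, bond orders sum to 1 (valence 2) → 1 H
Totals → C:8, H:4, F:3, I:1, O:1, S:1.

C8H4F3IOS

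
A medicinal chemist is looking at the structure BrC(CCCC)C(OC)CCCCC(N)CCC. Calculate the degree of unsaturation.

Molecular formula: C15H32BrNO.
DoU = (2C + 2 + N − H − X) / 2, where X is the halogen count and O/S are ignored.
    = (2·15 + 2 + 1 − 32 − 1) / 2 = 0 / 2 = 0.

0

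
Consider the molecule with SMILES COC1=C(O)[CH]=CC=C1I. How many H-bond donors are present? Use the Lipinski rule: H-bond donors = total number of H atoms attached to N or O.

Donors: find every N or O and count the H atoms it carries.
  atom 2 (O): bond orders sum to 2 → 0 H
  atom 5 (O): bond orders sum to 1 → 1 H
Lipinski HBD = 1.

1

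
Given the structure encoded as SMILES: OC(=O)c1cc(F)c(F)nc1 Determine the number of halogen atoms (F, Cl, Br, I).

Halogen atoms appear at heavy-atom positions 7, 9 (2×F).
Other groups present: 1 carboxylic acid.
Halogen count: 2.

2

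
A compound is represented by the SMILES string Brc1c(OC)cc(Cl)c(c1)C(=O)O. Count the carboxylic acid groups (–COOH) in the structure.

The carboxylic acid motif appears at heavy-atom position 11 in the SMILES.
Other groups present: 1 ether.
Carboxylic acid count: 1.

1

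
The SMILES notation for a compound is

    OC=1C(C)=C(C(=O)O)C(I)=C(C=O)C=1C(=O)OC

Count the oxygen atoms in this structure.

Scan the SMILES for O atoms (remember two-letter symbols like Cl and Br are single atoms).
Oxygen count: 6.

6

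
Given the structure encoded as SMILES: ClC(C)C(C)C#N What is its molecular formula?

C5H8ClN

Walk through each heavy atom and fill implicit hydrogens from standard valence (C 4, N 3, O 2, S 2, halogen 1):
  atom 1: Cl (halogen, monovalent) → 0 H
  atom 2: C, bond orders sum to 3 (valence 4) → 1 H
  atom 3: C, bond orders sum to 1 (valence 4) → 3 H
  atom 4: C, bond orders sum to 3 (valence 4) → 1 H
  atom 5: C, bond orders sum to 1 (valence 4) → 3 H
  atom 6: C, bond orders sum to 4 (valence 4) → 0 H
  atom 7: N, bond orders sum to 3 (valence 3) → 0 H
Totals → C:5, H:8, Cl:1, N:1.
In Hill order: C5H8ClN.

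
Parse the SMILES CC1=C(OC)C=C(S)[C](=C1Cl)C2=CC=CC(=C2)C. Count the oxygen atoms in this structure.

Scan the SMILES for O atoms (remember two-letter symbols like Cl and Br are single atoms).
Oxygen count: 1.

1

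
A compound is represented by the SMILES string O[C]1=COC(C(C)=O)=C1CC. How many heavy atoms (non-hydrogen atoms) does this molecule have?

Every atom symbol written in the SMILES (organic subset) is one heavy atom; implicit H are not written.
Heavy atoms by element → C:8, O:3.
Total: 11.

11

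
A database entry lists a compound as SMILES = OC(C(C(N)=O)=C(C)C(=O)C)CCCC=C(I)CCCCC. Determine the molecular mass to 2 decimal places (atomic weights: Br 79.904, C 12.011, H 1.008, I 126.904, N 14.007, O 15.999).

421.32 g/mol

First, the molecular formula is C17H28INO3 (counting implicit H from valence).
  C: 17 × 12.011 = 204.187
  H: 28 × 1.008 = 28.224
  I: 1 × 126.904 = 126.904
  N: 1 × 14.007 = 14.007
  O: 3 × 15.999 = 47.997
Sum: 17×12.011 + 28×1.008 + 1×126.904 + 1×14.007 + 3×15.999 = 421.319 → 421.32 g/mol.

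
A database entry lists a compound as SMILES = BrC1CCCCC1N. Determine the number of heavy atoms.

8

Every atom symbol written in the SMILES (organic subset) is one heavy atom; implicit H are not written.
Heavy atoms by element → Br:1, C:6, N:1.
Total: 8.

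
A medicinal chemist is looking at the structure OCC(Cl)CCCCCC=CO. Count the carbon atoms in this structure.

Count every carbon token in the SMILES (each C, including those in ring-closure positions and inside branches).
Carbon count: 9.

9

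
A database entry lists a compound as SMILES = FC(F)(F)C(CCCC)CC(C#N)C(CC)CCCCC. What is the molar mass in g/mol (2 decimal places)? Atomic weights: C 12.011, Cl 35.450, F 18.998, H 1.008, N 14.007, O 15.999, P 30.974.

305.43 g/mol

First, the molecular formula is C17H30F3N (counting implicit H from valence).
  C: 17 × 12.011 = 204.187
  F: 3 × 18.998 = 56.994
  H: 30 × 1.008 = 30.240
  N: 1 × 14.007 = 14.007
Sum: 17×12.011 + 3×18.998 + 30×1.008 + 1×14.007 = 305.428 → 305.43 g/mol.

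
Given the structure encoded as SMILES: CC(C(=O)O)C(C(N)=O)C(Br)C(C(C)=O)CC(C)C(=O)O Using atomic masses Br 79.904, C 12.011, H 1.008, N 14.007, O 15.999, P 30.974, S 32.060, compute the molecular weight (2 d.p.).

First, the molecular formula is C13H20BrNO6 (counting implicit H from valence).
  Br: 1 × 79.904 = 79.904
  C: 13 × 12.011 = 156.143
  H: 20 × 1.008 = 20.160
  N: 1 × 14.007 = 14.007
  O: 6 × 15.999 = 95.994
Sum: 1×79.904 + 13×12.011 + 20×1.008 + 1×14.007 + 6×15.999 = 366.208 → 366.21 g/mol.

366.21 g/mol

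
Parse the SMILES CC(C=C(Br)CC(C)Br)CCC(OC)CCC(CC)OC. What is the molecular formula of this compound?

C17H32Br2O2

Walk through each heavy atom and fill implicit hydrogens from standard valence (C 4, N 3, O 2, S 2, halogen 1):
  atom 1: C, bond orders sum to 1 (valence 4) → 3 H
  atom 2: C, bond orders sum to 3 (valence 4) → 1 H
  atom 3: C, bond orders sum to 3 (valence 4) → 1 H
  atom 4: C, bond orders sum to 4 (valence 4) → 0 H
  atom 5: Br (halogen, monovalent) → 0 H
  atom 6: C, bond orders sum to 2 (valence 4) → 2 H
  atom 7: C, bond orders sum to 3 (valence 4) → 1 H
  atom 8: C, bond orders sum to 1 (valence 4) → 3 H
  atom 9: Br (halogen, monovalent) → 0 H
  atom 10: C, bond orders sum to 2 (valence 4) → 2 H
  atom 11: C, bond orders sum to 2 (valence 4) → 2 H
  atom 12: C, bond orders sum to 3 (valence 4) → 1 H
  atom 13: O, bond orders sum to 2 (valence 2) → 0 H
  atom 14: C, bond orders sum to 1 (valence 4) → 3 H
  atom 15: C, bond orders sum to 2 (valence 4) → 2 H
  atom 16: C, bond orders sum to 2 (valence 4) → 2 H
  atom 17: C, bond orders sum to 3 (valence 4) → 1 H
  atom 18: C, bond orders sum to 2 (valence 4) → 2 H
  atom 19: C, bond orders sum to 1 (valence 4) → 3 H
  atom 20: O, bond orders sum to 2 (valence 2) → 0 H
  atom 21: C, bond orders sum to 1 (valence 4) → 3 H
Totals → C:17, H:32, Br:2, O:2.
In Hill order: C17H32Br2O2.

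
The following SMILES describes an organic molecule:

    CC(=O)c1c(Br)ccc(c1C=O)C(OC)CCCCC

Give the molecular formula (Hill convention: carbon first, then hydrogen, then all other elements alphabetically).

Walk through each heavy atom and fill implicit hydrogens from standard valence (C 4, N 3, O 2, S 2, halogen 1); for lowercase aromatic atoms, an aromatic c carries 1 H when it has two neighbours and 0 H with three, and aromatic n carries 0 H:
  atom 1: C, bond orders sum to 1 (valence 4) → 3 H
  atom 2: C, bond orders sum to 4 (valence 4) → 0 H
  atom 3: O, bond orders sum to 2 (valence 2) → 0 H
  atom 4: aromatic c, 3 neighbours → 0 H
  atom 5: aromatic c, 3 neighbours → 0 H
  atom 6: Br (halogen, monovalent) → 0 H
  atom 7: aromatic c, 2 neighbours → 1 H
  atom 8: aromatic c, 2 neighbours → 1 H
  atom 9: aromatic c, 3 neighbours → 0 H
  atom 10: aromatic c, 3 neighbours → 0 H
  atom 11: C, bond orders sum to 3 (valence 4) → 1 H
  atom 12: O, bond orders sum to 2 (valence 2) → 0 H
  atom 13: C, bond orders sum to 3 (valence 4) → 1 H
  atom 14: O, bond orders sum to 2 (valence 2) → 0 H
  atom 15: C, bond orders sum to 1 (valence 4) → 3 H
  atom 16: C, bond orders sum to 2 (valence 4) → 2 H
  atom 17: C, bond orders sum to 2 (valence 4) → 2 H
  atom 18: C, bond orders sum to 2 (valence 4) → 2 H
  atom 19: C, bond orders sum to 2 (valence 4) → 2 H
  atom 20: C, bond orders sum to 1 (valence 4) → 3 H
Totals → C:16, H:21, Br:1, O:3.
In Hill order: C16H21BrO3.

C16H21BrO3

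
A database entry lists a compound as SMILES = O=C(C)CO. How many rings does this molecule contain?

In SMILES, each pair of matching ring-closure digits denotes one ring-closing bond; the number of such bonds equals the number of independent rings.
Ring-closure bonds here: 0.

0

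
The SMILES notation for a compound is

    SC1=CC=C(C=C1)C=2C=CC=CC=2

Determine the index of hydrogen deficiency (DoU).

8

Degree of unsaturation = (number of rings) + (number of π bonds).
Ring closures in the SMILES: 2.
π bonds: 6 double bonds (each 1 DoU) → 6 DoU from unsaturation.
Total DoU = 2 + 6 = 8.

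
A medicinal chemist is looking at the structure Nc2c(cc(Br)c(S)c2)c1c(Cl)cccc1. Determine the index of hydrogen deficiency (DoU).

8

Molecular formula: C12H9BrClNS.
DoU = (2C + 2 + N − H − X) / 2, where X is the halogen count and O/S are ignored.
    = (2·12 + 2 + 1 − 9 − 2) / 2 = 16 / 2 = 8.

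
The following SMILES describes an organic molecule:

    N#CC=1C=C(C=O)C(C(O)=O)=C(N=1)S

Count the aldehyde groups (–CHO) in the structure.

The aldehyde motif appears at heavy-atom position 6 in the SMILES.
Other groups present: 1 carboxylic acid, 1 nitrile, 1 thiol.
Aldehyde count: 1.

1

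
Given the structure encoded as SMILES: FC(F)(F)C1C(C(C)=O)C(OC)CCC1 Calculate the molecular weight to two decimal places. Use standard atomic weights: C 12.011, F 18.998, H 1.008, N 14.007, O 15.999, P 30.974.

224.22 g/mol

First, the molecular formula is C10H15F3O2 (counting implicit H from valence).
  C: 10 × 12.011 = 120.110
  F: 3 × 18.998 = 56.994
  H: 15 × 1.008 = 15.120
  O: 2 × 15.999 = 31.998
Sum: 10×12.011 + 3×18.998 + 15×1.008 + 2×15.999 = 224.222 → 224.22 g/mol.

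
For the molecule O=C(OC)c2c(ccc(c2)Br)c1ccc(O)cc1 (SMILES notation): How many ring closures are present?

2

In SMILES, each pair of matching ring-closure digits denotes one ring-closing bond; the number of such bonds equals the number of independent rings.
Ring-closure bonds here: 2.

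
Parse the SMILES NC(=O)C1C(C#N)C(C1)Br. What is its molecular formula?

Walk through each heavy atom and fill implicit hydrogens from standard valence (C 4, N 3, O 2, S 2, halogen 1):
  atom 1: N, bond orders sum to 1 (valence 3) → 2 H
  atom 2: C, bond orders sum to 4 (valence 4) → 0 H
  atom 3: O, bond orders sum to 2 (valence 2) → 0 H
  atom 4: C, bond orders sum to 3 (valence 4) → 1 H
  atom 5: C, bond orders sum to 3 (valence 4) → 1 H
  atom 6: C, bond orders sum to 4 (valence 4) → 0 H
  atom 7: N, bond orders sum to 3 (valence 3) → 0 H
  atom 8: C, bond orders sum to 3 (valence 4) → 1 H
  atom 9: C, bond orders sum to 2 (valence 4) → 2 H
  atom 10: Br (halogen, monovalent) → 0 H
Totals → C:6, H:7, Br:1, N:2, O:1.
In Hill order: C6H7BrN2O.

C6H7BrN2O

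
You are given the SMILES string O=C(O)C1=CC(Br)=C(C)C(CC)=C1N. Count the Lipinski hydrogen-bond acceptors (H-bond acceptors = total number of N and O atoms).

3

N atoms: 1; O atoms: 2.
Lipinski HBA = 1 + 2 = 3.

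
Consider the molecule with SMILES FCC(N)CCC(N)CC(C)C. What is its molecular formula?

C9H21FN2

Walk through each heavy atom and fill implicit hydrogens from standard valence (C 4, N 3, O 2, S 2, halogen 1):
  atom 1: F (halogen, monovalent) → 0 H
  atom 2: C, bond orders sum to 2 (valence 4) → 2 H
  atom 3: C, bond orders sum to 3 (valence 4) → 1 H
  atom 4: N, bond orders sum to 1 (valence 3) → 2 H
  atom 5: C, bond orders sum to 2 (valence 4) → 2 H
  atom 6: C, bond orders sum to 2 (valence 4) → 2 H
  atom 7: C, bond orders sum to 3 (valence 4) → 1 H
  atom 8: N, bond orders sum to 1 (valence 3) → 2 H
  atom 9: C, bond orders sum to 2 (valence 4) → 2 H
  atom 10: C, bond orders sum to 3 (valence 4) → 1 H
  atom 11: C, bond orders sum to 1 (valence 4) → 3 H
  atom 12: C, bond orders sum to 1 (valence 4) → 3 H
Totals → C:9, H:21, F:1, N:2.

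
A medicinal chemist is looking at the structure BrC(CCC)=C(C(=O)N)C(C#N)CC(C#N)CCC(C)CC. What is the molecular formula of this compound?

C17H26BrN3O

Walk through each heavy atom and fill implicit hydrogens from standard valence (C 4, N 3, O 2, S 2, halogen 1):
  atom 1: Br (halogen, monovalent) → 0 H
  atom 2: C, bond orders sum to 4 (valence 4) → 0 H
  atom 3: C, bond orders sum to 2 (valence 4) → 2 H
  atom 4: C, bond orders sum to 2 (valence 4) → 2 H
  atom 5: C, bond orders sum to 1 (valence 4) → 3 H
  atom 6: C, bond orders sum to 4 (valence 4) → 0 H
  atom 7: C, bond orders sum to 4 (valence 4) → 0 H
  atom 8: O, bond orders sum to 2 (valence 2) → 0 H
  atom 9: N, bond orders sum to 1 (valence 3) → 2 H
  atom 10: C, bond orders sum to 3 (valence 4) → 1 H
  atom 11: C, bond orders sum to 4 (valence 4) → 0 H
  atom 12: N, bond orders sum to 3 (valence 3) → 0 H
  atom 13: C, bond orders sum to 2 (valence 4) → 2 H
  atom 14: C, bond orders sum to 3 (valence 4) → 1 H
  atom 15: C, bond orders sum to 4 (valence 4) → 0 H
  atom 16: N, bond orders sum to 3 (valence 3) → 0 H
  atom 17: C, bond orders sum to 2 (valence 4) → 2 H
  atom 18: C, bond orders sum to 2 (valence 4) → 2 H
  atom 19: C, bond orders sum to 3 (valence 4) → 1 H
  atom 20: C, bond orders sum to 1 (valence 4) → 3 H
  atom 21: C, bond orders sum to 2 (valence 4) → 2 H
  atom 22: C, bond orders sum to 1 (valence 4) → 3 H
Totals → C:17, H:26, Br:1, N:3, O:1.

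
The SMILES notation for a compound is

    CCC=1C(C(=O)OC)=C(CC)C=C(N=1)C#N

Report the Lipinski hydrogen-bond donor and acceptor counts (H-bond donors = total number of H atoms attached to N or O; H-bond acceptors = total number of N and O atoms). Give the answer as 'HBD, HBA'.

0, 4

Donors: find every N or O and count the H atoms it carries.
  atom 6 (O): bond orders sum to 2 → 0 H
  atom 7 (O): bond orders sum to 2 → 0 H
  atom 14 (N): bond orders sum to 3 → 0 H
  atom 16 (N): bond orders sum to 3 → 0 H
Lipinski HBD = 0.
Acceptors: N atoms = 2, O atoms = 2 → HBA = 4.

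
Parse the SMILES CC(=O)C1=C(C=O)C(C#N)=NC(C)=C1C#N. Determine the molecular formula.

Walk through each heavy atom and fill implicit hydrogens from standard valence (C 4, N 3, O 2, S 2, halogen 1):
  atom 1: C, bond orders sum to 1 (valence 4) → 3 H
  atom 2: C, bond orders sum to 4 (valence 4) → 0 H
  atom 3: O, bond orders sum to 2 (valence 2) → 0 H
  atom 4: C, bond orders sum to 4 (valence 4) → 0 H
  atom 5: C, bond orders sum to 4 (valence 4) → 0 H
  atom 6: C, bond orders sum to 3 (valence 4) → 1 H
  atom 7: O, bond orders sum to 2 (valence 2) → 0 H
  atom 8: C, bond orders sum to 4 (valence 4) → 0 H
  atom 9: C, bond orders sum to 4 (valence 4) → 0 H
  atom 10: N, bond orders sum to 3 (valence 3) → 0 H
  atom 11: N, bond orders sum to 3 (valence 3) → 0 H
  atom 12: C, bond orders sum to 4 (valence 4) → 0 H
  atom 13: C, bond orders sum to 1 (valence 4) → 3 H
  atom 14: C, bond orders sum to 4 (valence 4) → 0 H
  atom 15: C, bond orders sum to 4 (valence 4) → 0 H
  atom 16: N, bond orders sum to 3 (valence 3) → 0 H
Totals → C:11, H:7, N:3, O:2.

C11H7N3O2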